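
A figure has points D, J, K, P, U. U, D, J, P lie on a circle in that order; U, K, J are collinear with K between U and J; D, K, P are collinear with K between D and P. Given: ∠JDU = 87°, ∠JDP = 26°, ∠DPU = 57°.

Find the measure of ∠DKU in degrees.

1. ∠JPU = 93°  [cyclic UDJP, opposite ∠D+∠P]
2. ∠JUP = 26°  [same arc JP]
3. ∠DJU = 57°  [same arc UD]
4. ∠PJU = 61°  [△UJP]
5. ∠DUJ = 36°  [△UDJ]
6. ∠PDU = 61°  [same arc UP]
7. ∠DKU = 83°  [△UKD]

∠DKU = 83°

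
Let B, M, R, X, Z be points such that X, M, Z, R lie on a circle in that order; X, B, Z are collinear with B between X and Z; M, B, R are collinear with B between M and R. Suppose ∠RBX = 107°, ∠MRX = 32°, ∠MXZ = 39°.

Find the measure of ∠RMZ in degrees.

1. ∠MBZ = 107°  [vertical angles at B]
2. ∠MZX = 32°  [same arc XM]
3. ∠RMZ = 41°  [△MBZ]

∠RMZ = 41°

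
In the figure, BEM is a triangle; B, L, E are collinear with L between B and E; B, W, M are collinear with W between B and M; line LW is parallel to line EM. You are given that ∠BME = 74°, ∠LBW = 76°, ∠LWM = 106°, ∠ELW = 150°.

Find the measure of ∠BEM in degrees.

1. ∠BWL = 74°  [LW∥EM, corresponding at W]
2. ∠BLW = 30°  [△BLW]
3. ∠BEM = 30°  [LW∥EM, corresponding at L]

∠BEM = 30°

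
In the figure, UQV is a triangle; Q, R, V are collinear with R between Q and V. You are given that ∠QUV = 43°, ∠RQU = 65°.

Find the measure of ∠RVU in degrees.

∠RVU = 72°

1. ∠UQV = 65°  [R on ray QV]
2. ∠QVU = 72°  [△UQV]
3. ∠RVU = 72°  [R on ray VQ]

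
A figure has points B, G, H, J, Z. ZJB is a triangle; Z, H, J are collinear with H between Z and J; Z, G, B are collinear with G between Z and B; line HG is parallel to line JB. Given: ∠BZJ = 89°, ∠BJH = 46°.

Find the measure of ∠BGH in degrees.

1. ∠BJZ = 46°  [H on ray JZ]
2. ∠JBZ = 45°  [△ZJB]
3. ∠HGZ = 45°  [HG∥JB, corresponding at G]
4. ∠BGH = 135°  [linear pair at G on ZB]

∠BGH = 135°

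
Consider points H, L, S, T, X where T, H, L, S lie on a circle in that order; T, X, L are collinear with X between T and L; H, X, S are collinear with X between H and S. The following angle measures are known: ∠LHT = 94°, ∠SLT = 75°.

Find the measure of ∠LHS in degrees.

1. ∠LST = 86°  [cyclic THLS, opposite ∠H+∠S]
2. ∠LTS = 19°  [△TLS]
3. ∠LHS = 19°  [same arc LS]

∠LHS = 19°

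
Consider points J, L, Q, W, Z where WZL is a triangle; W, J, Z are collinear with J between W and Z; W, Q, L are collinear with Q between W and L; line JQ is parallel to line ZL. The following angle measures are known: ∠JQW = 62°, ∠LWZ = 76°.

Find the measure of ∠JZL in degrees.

1. ∠WLZ = 62°  [JQ∥ZL, corresponding at Q]
2. ∠LZW = 42°  [△WZL]
3. ∠JZL = 42°  [J on ray ZW]

∠JZL = 42°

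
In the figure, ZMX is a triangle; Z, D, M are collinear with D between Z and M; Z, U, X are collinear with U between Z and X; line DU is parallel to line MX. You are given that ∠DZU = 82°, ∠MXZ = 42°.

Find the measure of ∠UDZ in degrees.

1. ∠MZX = 82°  [D on ZM, U on ZX]
2. ∠XMZ = 56°  [△ZMX]
3. ∠UDZ = 56°  [DU∥MX, corresponding at D]

∠UDZ = 56°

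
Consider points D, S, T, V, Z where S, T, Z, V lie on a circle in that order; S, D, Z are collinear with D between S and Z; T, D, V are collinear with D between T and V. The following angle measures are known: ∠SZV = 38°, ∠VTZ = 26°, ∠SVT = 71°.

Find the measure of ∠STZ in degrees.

∠STZ = 64°

1. ∠VSZ = 26°  [same arc ZV]
2. ∠SVZ = 116°  [△SZV]
3. ∠STZ = 64°  [cyclic STZV, opposite ∠T+∠V]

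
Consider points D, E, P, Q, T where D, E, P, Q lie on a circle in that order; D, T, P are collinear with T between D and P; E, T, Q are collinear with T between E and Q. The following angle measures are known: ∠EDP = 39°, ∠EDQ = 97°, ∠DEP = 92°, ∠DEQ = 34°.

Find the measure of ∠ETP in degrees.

1. ∠EQP = 39°  [same arc EP]
2. ∠DPE = 49°  [△DEP]
3. ∠EPQ = 83°  [cyclic DEPQ, opposite ∠D+∠P]
4. ∠PEQ = 58°  [△EPQ]
5. ∠ETP = 73°  [△ETP]

∠ETP = 73°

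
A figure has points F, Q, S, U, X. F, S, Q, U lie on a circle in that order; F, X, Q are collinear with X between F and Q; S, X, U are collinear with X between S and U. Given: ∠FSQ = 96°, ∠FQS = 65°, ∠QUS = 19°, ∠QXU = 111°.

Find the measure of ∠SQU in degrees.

∠SQU = 115°

1. ∠QFS = 19°  [△FSQ]
2. ∠FUS = 65°  [same arc FS]
3. ∠FXS = 111°  [vertical angles at X]
4. ∠FSU = 50°  [△FXS]
5. ∠SFU = 65°  [△FSU]
6. ∠SQU = 115°  [cyclic FSQU, opposite ∠F+∠Q]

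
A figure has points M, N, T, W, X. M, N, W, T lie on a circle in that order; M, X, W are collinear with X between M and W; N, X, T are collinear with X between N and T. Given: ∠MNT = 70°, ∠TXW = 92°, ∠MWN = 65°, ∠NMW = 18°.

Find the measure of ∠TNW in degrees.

∠TNW = 27°

1. ∠MXN = 92°  [△MXN]
2. ∠NXW = 88°  [linear pair at X on MW]
3. ∠TNW = 27°  [△NXW]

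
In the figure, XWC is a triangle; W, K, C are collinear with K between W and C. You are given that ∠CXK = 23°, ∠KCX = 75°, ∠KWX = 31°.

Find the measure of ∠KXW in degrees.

1. ∠CKX = 82°  [△XKC]
2. ∠WKX = 98°  [linear pair at K on WC]
3. ∠KXW = 51°  [△XWK]

∠KXW = 51°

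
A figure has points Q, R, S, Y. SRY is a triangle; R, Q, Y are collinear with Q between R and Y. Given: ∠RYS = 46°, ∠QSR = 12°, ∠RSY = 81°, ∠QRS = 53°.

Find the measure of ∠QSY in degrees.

1. ∠QYS = 46°  [Q on ray YR]
2. ∠RQS = 115°  [△SRQ]
3. ∠SQY = 65°  [linear pair at Q on RY]
4. ∠QSY = 69°  [△SQY]

∠QSY = 69°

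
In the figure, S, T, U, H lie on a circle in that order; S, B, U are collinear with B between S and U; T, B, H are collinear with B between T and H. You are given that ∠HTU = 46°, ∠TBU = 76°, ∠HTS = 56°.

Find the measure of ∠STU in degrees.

∠STU = 102°

1. ∠SUT = 58°  [△TBU]
2. ∠SBT = 104°  [linear pair at B on SU]
3. ∠TSU = 20°  [△SBT]
4. ∠STU = 102°  [△STU]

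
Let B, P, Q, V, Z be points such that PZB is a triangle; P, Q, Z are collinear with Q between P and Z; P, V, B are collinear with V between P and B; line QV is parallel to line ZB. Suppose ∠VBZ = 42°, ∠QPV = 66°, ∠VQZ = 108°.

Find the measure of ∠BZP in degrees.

1. ∠PBZ = 42°  [V on ray BP]
2. ∠BPZ = 66°  [Q on PZ, V on PB]
3. ∠BZP = 72°  [△PZB]

∠BZP = 72°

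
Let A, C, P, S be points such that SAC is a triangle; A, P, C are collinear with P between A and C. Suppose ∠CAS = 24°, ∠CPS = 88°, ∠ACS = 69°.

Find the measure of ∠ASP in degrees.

1. ∠PAS = 24°  [P on ray AC]
2. ∠APS = 92°  [linear pair at P on AC]
3. ∠ASP = 64°  [△SAP]

∠ASP = 64°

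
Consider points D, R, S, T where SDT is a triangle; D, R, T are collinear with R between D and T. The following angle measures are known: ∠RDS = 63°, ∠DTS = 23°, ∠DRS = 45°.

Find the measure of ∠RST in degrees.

∠RST = 22°

1. ∠RTS = 23°  [R on ray TD]
2. ∠SRT = 135°  [linear pair at R on DT]
3. ∠RST = 22°  [△SRT]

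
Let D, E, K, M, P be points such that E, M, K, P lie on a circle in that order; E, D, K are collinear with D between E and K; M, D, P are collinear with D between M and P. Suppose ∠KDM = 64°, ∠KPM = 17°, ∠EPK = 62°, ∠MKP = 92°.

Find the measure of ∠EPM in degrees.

∠EPM = 45°

1. ∠EDM = 116°  [linear pair at D on EK]
2. ∠KEM = 17°  [same arc MK]
3. ∠MEP = 88°  [cyclic EMKP, opposite ∠E+∠K]
4. ∠EMP = 47°  [△EDM]
5. ∠EPM = 45°  [△EMP]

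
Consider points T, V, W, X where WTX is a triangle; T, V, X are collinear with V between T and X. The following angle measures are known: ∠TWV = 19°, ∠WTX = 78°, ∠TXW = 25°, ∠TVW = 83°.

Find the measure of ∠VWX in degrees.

1. ∠VXW = 25°  [V on ray XT]
2. ∠WVX = 97°  [linear pair at V on TX]
3. ∠VWX = 58°  [△WVX]

∠VWX = 58°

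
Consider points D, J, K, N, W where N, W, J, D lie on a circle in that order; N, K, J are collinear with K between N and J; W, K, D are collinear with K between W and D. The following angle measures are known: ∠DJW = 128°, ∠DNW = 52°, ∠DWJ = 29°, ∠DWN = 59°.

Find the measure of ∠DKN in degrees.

∠DKN = 82°

1. ∠NDW = 69°  [△NWD]
2. ∠DNJ = 29°  [same arc JD]
3. ∠DKN = 82°  [△NKD]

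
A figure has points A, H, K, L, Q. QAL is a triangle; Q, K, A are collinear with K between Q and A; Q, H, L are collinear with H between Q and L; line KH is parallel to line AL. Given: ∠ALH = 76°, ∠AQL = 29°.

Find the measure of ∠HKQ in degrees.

1. ∠ALQ = 76°  [H on ray LQ]
2. ∠LAQ = 75°  [△QAL]
3. ∠HKQ = 75°  [KH∥AL, corresponding at K]

∠HKQ = 75°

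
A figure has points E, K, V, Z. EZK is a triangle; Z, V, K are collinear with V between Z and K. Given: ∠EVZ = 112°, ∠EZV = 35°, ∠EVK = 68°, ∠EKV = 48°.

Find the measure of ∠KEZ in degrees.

∠KEZ = 97°

1. ∠EZK = 35°  [V on ray ZK]
2. ∠EKZ = 48°  [V on ray KZ]
3. ∠KEZ = 97°  [△EZK]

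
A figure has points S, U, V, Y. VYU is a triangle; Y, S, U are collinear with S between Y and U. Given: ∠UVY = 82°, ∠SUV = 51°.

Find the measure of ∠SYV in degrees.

1. ∠VUY = 51°  [S on ray UY]
2. ∠UYV = 47°  [△VYU]
3. ∠SYV = 47°  [S on ray YU]

∠SYV = 47°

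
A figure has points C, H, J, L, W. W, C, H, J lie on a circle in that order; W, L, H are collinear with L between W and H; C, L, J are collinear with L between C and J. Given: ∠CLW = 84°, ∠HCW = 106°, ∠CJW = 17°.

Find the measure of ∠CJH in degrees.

1. ∠CHW = 17°  [same arc WC]
2. ∠CWH = 57°  [△WCH]
3. ∠CJH = 57°  [same arc CH]

∠CJH = 57°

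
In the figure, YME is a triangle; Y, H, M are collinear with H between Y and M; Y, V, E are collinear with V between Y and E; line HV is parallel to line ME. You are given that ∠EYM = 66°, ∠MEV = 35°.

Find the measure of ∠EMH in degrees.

1. ∠MEY = 35°  [V on ray EY]
2. ∠EMY = 79°  [△YME]
3. ∠EMH = 79°  [H on ray MY]

∠EMH = 79°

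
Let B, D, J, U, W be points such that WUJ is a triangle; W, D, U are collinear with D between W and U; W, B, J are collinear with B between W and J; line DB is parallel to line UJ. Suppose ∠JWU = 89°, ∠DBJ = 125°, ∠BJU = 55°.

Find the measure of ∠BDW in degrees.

∠BDW = 36°

1. ∠BWD = 89°  [D on WU, B on WJ]
2. ∠DBW = 55°  [linear pair at B on WJ]
3. ∠BDW = 36°  [△WDB]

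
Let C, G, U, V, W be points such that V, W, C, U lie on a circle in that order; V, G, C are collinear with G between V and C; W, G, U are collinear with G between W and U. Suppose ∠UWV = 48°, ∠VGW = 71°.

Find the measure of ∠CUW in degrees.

∠CUW = 61°

1. ∠UCV = 48°  [same arc VU]
2. ∠CGU = 71°  [vertical angles at G]
3. ∠CUW = 61°  [△CGU]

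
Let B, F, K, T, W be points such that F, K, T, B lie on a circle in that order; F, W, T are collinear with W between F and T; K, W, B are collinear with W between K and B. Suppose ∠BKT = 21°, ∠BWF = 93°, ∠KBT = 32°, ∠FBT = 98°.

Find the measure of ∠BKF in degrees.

∠BKF = 61°

1. ∠BFT = 21°  [same arc TB]
2. ∠BTK = 127°  [△KTB]
3. ∠FBK = 66°  [△FWB]
4. ∠BFK = 53°  [cyclic FKTB, opposite ∠F+∠T]
5. ∠BKF = 61°  [△FKB]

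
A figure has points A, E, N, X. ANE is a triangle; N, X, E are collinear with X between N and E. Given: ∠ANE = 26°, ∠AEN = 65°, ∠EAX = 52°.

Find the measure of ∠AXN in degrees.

∠AXN = 117°

1. ∠AEX = 65°  [X on ray EN]
2. ∠AXE = 63°  [△AXE]
3. ∠AXN = 117°  [linear pair at X on NE]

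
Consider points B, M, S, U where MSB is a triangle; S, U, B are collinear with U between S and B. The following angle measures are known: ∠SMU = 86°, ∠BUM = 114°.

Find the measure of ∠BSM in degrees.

1. ∠MUS = 66°  [linear pair at U on SB]
2. ∠MSU = 28°  [△MSU]
3. ∠BSM = 28°  [U on ray SB]

∠BSM = 28°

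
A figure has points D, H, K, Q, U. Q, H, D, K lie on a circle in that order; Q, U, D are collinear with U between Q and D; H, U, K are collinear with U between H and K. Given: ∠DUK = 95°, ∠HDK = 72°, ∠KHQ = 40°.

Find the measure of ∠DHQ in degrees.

1. ∠HUQ = 95°  [vertical angles at U]
2. ∠HQK = 108°  [cyclic QHDK, opposite ∠Q+∠D]
3. ∠HKQ = 32°  [△QHK]
4. ∠DQH = 45°  [△QUH]
5. ∠HDQ = 32°  [same arc QH]
6. ∠DHQ = 103°  [△QHD]

∠DHQ = 103°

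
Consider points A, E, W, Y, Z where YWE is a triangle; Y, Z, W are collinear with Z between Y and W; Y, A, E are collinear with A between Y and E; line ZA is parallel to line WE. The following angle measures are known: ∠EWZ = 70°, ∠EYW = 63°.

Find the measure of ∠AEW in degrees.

1. ∠EWY = 70°  [Z on ray WY]
2. ∠WEY = 47°  [△YWE]
3. ∠AEW = 47°  [A on ray EY]

∠AEW = 47°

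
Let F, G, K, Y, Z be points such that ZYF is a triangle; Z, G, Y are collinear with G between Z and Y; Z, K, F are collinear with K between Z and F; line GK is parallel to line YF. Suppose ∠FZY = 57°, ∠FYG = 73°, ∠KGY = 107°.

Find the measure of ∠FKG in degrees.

1. ∠GZK = 57°  [G on ZY, K on ZF]
2. ∠KGZ = 73°  [linear pair at G on ZY]
3. ∠GKZ = 50°  [△ZGK]
4. ∠FKG = 130°  [linear pair at K on ZF]

∠FKG = 130°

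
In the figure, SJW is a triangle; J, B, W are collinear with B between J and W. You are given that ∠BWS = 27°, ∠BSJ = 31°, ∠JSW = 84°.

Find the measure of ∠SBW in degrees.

1. ∠JWS = 27°  [B on ray WJ]
2. ∠SJW = 69°  [△SJW]
3. ∠BJS = 69°  [B on ray JW]
4. ∠JBS = 80°  [△SJB]
5. ∠SBW = 100°  [linear pair at B on JW]

∠SBW = 100°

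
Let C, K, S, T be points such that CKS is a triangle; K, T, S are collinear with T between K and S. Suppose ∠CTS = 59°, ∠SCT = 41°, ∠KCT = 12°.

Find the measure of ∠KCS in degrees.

∠KCS = 53°

1. ∠CST = 80°  [△CTS]
2. ∠CTK = 121°  [linear pair at T on KS]
3. ∠CKT = 47°  [△CKT]
4. ∠CSK = 80°  [T on ray SK]
5. ∠CKS = 47°  [T on ray KS]
6. ∠KCS = 53°  [△CKS]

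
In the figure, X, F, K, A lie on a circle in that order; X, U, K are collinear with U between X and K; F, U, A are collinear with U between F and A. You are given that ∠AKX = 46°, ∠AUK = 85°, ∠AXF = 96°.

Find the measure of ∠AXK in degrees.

1. ∠AFX = 46°  [same arc XA]
2. ∠AUX = 95°  [linear pair at U on XK]
3. ∠FAX = 38°  [△XFA]
4. ∠AXK = 47°  [△XUA]

∠AXK = 47°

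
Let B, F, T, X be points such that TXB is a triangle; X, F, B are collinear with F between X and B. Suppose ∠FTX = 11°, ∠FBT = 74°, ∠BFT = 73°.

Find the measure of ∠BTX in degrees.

∠BTX = 44°

1. ∠TBX = 74°  [F on ray BX]
2. ∠TFX = 107°  [linear pair at F on XB]
3. ∠FXT = 62°  [△TXF]
4. ∠BXT = 62°  [F on ray XB]
5. ∠BTX = 44°  [△TXB]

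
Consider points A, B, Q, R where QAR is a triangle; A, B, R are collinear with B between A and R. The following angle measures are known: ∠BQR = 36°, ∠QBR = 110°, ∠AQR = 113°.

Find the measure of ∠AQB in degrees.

∠AQB = 77°

1. ∠BRQ = 34°  [△QBR]
2. ∠ABQ = 70°  [linear pair at B on AR]
3. ∠ARQ = 34°  [B on ray RA]
4. ∠QAR = 33°  [△QAR]
5. ∠BAQ = 33°  [B on ray AR]
6. ∠AQB = 77°  [△QAB]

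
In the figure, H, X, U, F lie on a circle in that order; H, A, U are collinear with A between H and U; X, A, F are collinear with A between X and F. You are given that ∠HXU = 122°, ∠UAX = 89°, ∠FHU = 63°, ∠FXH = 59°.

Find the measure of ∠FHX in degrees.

∠FHX = 93°

1. ∠FAH = 89°  [vertical angles at A]
2. ∠HFX = 28°  [△HAF]
3. ∠FHX = 93°  [△HXF]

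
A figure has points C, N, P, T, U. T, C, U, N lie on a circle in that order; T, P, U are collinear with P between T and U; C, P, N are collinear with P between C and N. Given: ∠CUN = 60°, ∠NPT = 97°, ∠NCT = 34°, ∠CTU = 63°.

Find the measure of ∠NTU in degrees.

∠NTU = 57°

1. ∠CTN = 120°  [cyclic TCUN, opposite ∠T+∠U]
2. ∠CNT = 26°  [△TCN]
3. ∠NTU = 57°  [△TPN]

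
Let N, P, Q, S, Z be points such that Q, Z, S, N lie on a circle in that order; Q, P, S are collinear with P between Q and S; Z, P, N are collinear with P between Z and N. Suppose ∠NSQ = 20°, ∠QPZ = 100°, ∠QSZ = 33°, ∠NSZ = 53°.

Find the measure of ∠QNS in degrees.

∠QNS = 93°

1. ∠NZQ = 20°  [same arc QN]
2. ∠SQZ = 60°  [△QPZ]
3. ∠QZS = 87°  [△QZS]
4. ∠QNS = 93°  [cyclic QZSN, opposite ∠Z+∠N]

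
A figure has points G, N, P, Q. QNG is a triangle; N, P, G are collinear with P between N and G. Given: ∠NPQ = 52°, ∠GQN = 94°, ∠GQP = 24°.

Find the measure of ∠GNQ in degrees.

1. ∠GPQ = 128°  [linear pair at P on NG]
2. ∠PGQ = 28°  [△QPG]
3. ∠NGQ = 28°  [P on ray GN]
4. ∠GNQ = 58°  [△QNG]

∠GNQ = 58°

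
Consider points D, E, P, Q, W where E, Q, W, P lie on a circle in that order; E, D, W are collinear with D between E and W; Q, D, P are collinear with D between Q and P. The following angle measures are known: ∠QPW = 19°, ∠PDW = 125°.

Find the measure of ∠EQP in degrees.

∠EQP = 36°

1. ∠QEW = 19°  [same arc QW]
2. ∠EDQ = 125°  [vertical angles at D]
3. ∠EQP = 36°  [△EDQ]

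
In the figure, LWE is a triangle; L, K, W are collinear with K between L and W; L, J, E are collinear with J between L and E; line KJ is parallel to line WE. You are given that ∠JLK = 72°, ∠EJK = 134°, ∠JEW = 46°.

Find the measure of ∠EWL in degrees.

∠EWL = 62°

1. ∠ELW = 72°  [K on LW, J on LE]
2. ∠LEW = 46°  [J on ray EL]
3. ∠EWL = 62°  [△LWE]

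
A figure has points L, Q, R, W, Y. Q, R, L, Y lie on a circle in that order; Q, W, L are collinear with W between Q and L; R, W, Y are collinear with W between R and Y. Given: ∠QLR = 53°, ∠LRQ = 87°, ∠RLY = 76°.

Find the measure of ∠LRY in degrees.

∠LRY = 64°

1. ∠LQR = 40°  [△QRL]
2. ∠LYR = 40°  [same arc RL]
3. ∠LRY = 64°  [△RLY]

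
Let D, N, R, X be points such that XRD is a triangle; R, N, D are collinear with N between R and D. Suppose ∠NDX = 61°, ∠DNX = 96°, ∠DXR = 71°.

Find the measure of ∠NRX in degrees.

∠NRX = 48°

1. ∠RDX = 61°  [N on ray DR]
2. ∠DRX = 48°  [△XRD]
3. ∠NRX = 48°  [N on ray RD]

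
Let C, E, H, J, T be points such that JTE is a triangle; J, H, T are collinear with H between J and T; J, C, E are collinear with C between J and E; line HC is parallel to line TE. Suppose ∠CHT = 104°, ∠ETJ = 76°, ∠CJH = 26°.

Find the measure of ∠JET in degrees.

∠JET = 78°

1. ∠CHJ = 76°  [linear pair at H on JT]
2. ∠HCJ = 78°  [△JHC]
3. ∠JET = 78°  [HC∥TE, corresponding at C]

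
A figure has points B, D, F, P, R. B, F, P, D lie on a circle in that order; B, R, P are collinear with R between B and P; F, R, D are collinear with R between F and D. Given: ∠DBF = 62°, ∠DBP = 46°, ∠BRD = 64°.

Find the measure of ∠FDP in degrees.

∠FDP = 16°

1. ∠DPF = 118°  [cyclic BFPD, opposite ∠B+∠P]
2. ∠DFP = 46°  [same arc PD]
3. ∠FDP = 16°  [△FPD]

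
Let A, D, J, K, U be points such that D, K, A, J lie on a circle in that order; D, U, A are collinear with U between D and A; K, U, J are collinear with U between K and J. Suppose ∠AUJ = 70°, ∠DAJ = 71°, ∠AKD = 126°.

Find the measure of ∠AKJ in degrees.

∠AKJ = 55°

1. ∠AJD = 54°  [cyclic DKAJ, opposite ∠K+∠J]
2. ∠ADJ = 55°  [△DAJ]
3. ∠AKJ = 55°  [same arc AJ]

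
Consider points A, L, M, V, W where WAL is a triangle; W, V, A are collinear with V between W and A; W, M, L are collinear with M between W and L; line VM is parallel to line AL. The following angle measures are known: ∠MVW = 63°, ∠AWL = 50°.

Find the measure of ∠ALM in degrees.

∠ALM = 67°

1. ∠LAW = 63°  [VM∥AL, corresponding at V]
2. ∠ALW = 67°  [△WAL]
3. ∠ALM = 67°  [M on ray LW]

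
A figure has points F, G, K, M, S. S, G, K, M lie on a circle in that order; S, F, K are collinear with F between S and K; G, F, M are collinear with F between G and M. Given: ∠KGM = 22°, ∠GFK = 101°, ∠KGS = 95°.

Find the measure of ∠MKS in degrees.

∠MKS = 73°

1. ∠KSM = 22°  [same arc KM]
2. ∠KMS = 85°  [cyclic SGKM, opposite ∠G+∠M]
3. ∠MKS = 73°  [△SKM]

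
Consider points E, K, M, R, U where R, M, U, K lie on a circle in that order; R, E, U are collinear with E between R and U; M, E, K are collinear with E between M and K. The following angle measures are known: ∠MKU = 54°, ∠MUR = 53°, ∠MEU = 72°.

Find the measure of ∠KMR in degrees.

∠KMR = 18°

1. ∠MRU = 54°  [same arc MU]
2. ∠MER = 108°  [linear pair at E on RU]
3. ∠KMR = 18°  [△REM]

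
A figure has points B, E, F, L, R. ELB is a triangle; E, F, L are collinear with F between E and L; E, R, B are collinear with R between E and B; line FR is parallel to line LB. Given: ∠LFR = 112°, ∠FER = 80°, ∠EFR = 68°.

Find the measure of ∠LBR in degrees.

∠LBR = 32°

1. ∠ERF = 32°  [△EFR]
2. ∠BRF = 148°  [linear pair at R on EB]
3. ∠LBR = 32°  [FR∥LB, co-interior at B–R]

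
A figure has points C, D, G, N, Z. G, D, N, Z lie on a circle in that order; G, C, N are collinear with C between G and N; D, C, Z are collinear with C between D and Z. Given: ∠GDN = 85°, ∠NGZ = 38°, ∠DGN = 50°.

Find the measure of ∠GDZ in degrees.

∠GDZ = 47°

1. ∠GZN = 95°  [cyclic GDNZ, opposite ∠D+∠Z]
2. ∠GNZ = 47°  [△GNZ]
3. ∠GDZ = 47°  [same arc GZ]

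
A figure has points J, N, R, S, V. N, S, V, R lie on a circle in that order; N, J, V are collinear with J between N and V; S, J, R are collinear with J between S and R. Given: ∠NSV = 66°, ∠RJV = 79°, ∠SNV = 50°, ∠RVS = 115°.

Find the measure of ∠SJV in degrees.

1. ∠NVS = 64°  [△NSV]
2. ∠SRV = 50°  [same arc SV]
3. ∠RSV = 15°  [△SVR]
4. ∠SJV = 101°  [△SJV]

∠SJV = 101°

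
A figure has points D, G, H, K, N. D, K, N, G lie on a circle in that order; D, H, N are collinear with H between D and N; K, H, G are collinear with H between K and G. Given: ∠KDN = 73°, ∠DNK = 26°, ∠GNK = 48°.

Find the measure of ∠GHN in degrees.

∠GHN = 85°

1. ∠KGN = 73°  [same arc KN]
2. ∠DKN = 81°  [△DKN]
3. ∠GKN = 59°  [△KNG]
4. ∠DGN = 99°  [cyclic DKNG, opposite ∠K+∠G]
5. ∠GDN = 59°  [same arc NG]
6. ∠DNG = 22°  [△DNG]
7. ∠GHN = 85°  [△NHG]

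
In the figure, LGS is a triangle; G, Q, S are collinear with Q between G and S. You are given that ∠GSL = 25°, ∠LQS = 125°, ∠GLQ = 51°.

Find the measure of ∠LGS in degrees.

1. ∠GQL = 55°  [linear pair at Q on GS]
2. ∠LGQ = 74°  [△LGQ]
3. ∠LGS = 74°  [Q on ray GS]

∠LGS = 74°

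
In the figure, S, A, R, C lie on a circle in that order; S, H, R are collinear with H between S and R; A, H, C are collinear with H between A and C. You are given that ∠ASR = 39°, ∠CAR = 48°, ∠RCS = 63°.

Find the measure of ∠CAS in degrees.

1. ∠CSR = 48°  [same arc RC]
2. ∠CRS = 69°  [△SRC]
3. ∠CAS = 69°  [same arc SC]

∠CAS = 69°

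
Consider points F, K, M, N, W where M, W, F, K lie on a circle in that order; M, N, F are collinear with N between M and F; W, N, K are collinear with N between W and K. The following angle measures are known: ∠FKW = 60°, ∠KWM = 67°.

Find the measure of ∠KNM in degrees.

∠KNM = 127°

1. ∠KFM = 67°  [same arc MK]
2. ∠FNK = 53°  [△FNK]
3. ∠KNM = 127°  [linear pair at N on MF]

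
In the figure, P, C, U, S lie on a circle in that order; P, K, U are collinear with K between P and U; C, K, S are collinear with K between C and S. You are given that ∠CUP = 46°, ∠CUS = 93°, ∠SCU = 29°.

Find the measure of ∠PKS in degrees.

1. ∠CSP = 46°  [same arc PC]
2. ∠SPU = 29°  [same arc US]
3. ∠PKS = 105°  [△PKS]

∠PKS = 105°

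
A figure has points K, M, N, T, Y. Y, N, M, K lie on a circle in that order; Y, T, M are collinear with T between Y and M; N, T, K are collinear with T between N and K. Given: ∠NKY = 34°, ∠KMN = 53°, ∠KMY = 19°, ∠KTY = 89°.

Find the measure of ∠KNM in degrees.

∠KNM = 57°

1. ∠NMY = 34°  [same arc YN]
2. ∠MTN = 89°  [vertical angles at T]
3. ∠KNM = 57°  [△NTM]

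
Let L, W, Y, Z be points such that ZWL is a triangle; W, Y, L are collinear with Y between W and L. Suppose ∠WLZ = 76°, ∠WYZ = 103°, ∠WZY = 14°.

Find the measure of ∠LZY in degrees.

1. ∠YLZ = 76°  [Y on ray LW]
2. ∠LYZ = 77°  [linear pair at Y on WL]
3. ∠LZY = 27°  [△ZYL]

∠LZY = 27°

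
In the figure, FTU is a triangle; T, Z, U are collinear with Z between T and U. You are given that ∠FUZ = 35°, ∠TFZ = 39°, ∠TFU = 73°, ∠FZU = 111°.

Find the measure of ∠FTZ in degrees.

∠FTZ = 72°

1. ∠FUT = 35°  [Z on ray UT]
2. ∠FTU = 72°  [△FTU]
3. ∠FTZ = 72°  [Z on ray TU]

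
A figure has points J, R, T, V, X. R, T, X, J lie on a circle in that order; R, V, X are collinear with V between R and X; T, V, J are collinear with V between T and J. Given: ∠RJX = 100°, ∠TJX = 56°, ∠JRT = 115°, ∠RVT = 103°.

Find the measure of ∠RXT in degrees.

1. ∠RTX = 80°  [cyclic RTXJ, opposite ∠T+∠J]
2. ∠TRX = 56°  [same arc TX]
3. ∠RXT = 44°  [△RTX]

∠RXT = 44°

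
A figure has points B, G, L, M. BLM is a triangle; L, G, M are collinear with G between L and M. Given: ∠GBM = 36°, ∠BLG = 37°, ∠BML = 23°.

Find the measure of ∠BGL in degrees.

∠BGL = 59°

1. ∠BMG = 23°  [G on ray ML]
2. ∠BGM = 121°  [△BGM]
3. ∠BGL = 59°  [linear pair at G on LM]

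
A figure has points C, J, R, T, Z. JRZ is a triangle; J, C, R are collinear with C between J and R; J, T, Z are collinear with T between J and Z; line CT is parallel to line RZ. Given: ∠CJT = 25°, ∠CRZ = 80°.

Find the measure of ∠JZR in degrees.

∠JZR = 75°

1. ∠RJZ = 25°  [C on JR, T on JZ]
2. ∠JRZ = 80°  [C on ray RJ]
3. ∠JZR = 75°  [△JRZ]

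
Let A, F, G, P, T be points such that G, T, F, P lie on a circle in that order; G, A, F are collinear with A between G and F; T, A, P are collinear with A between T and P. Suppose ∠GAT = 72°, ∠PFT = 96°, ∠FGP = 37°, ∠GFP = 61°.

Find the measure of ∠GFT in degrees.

1. ∠FAT = 108°  [linear pair at A on GF]
2. ∠FTP = 37°  [same arc FP]
3. ∠GFT = 35°  [△TAF]

∠GFT = 35°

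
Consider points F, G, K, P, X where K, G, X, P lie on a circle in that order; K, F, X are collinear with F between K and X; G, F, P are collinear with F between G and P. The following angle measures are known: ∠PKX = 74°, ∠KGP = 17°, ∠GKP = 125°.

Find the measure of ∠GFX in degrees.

1. ∠PGX = 74°  [same arc XP]
2. ∠GPK = 38°  [△KGP]
3. ∠GXK = 38°  [same arc KG]
4. ∠GFX = 68°  [△GFX]

∠GFX = 68°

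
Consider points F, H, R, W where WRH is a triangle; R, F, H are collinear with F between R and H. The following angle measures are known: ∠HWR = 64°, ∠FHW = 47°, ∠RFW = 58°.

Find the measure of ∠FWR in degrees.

∠FWR = 53°

1. ∠RHW = 47°  [F on ray HR]
2. ∠HRW = 69°  [△WRH]
3. ∠FRW = 69°  [F on ray RH]
4. ∠FWR = 53°  [△WRF]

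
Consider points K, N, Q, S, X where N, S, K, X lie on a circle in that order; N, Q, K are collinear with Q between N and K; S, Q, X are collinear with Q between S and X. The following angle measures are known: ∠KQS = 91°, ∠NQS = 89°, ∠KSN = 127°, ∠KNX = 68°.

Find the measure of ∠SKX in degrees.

1. ∠KQX = 89°  [vertical angles at Q]
2. ∠KXN = 53°  [cyclic NSKX, opposite ∠S+∠X]
3. ∠KSX = 68°  [same arc KX]
4. ∠NKX = 59°  [△NKX]
5. ∠KXS = 32°  [△KQX]
6. ∠SKX = 80°  [△SKX]

∠SKX = 80°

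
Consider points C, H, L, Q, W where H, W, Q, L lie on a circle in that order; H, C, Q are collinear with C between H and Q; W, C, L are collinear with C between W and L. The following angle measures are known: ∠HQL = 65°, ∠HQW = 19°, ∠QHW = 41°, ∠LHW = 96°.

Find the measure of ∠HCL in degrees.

∠HCL = 106°

1. ∠QLW = 41°  [same arc WQ]
2. ∠LCQ = 74°  [△QCL]
3. ∠HCL = 106°  [linear pair at C on HQ]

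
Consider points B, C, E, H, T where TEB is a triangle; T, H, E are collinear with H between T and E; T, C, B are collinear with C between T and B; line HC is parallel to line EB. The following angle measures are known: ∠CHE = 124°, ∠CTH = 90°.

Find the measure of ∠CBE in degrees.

1. ∠CHT = 56°  [linear pair at H on TE]
2. ∠HCT = 34°  [△THC]
3. ∠BCH = 146°  [linear pair at C on TB]
4. ∠CBE = 34°  [HC∥EB, co-interior at B–C]

∠CBE = 34°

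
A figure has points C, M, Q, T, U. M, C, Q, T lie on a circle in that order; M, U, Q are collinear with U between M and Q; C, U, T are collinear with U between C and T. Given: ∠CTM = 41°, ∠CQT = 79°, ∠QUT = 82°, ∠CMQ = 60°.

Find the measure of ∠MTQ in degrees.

∠MTQ = 101°

1. ∠CQM = 41°  [same arc MC]
2. ∠MCQ = 79°  [△MCQ]
3. ∠MTQ = 101°  [cyclic MCQT, opposite ∠C+∠T]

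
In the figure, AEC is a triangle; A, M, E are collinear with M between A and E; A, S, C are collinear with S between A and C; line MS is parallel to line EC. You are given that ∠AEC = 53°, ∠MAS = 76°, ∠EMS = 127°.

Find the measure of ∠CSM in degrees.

1. ∠AMS = 53°  [MS∥EC, corresponding at M]
2. ∠ASM = 51°  [△AMS]
3. ∠CSM = 129°  [linear pair at S on AC]

∠CSM = 129°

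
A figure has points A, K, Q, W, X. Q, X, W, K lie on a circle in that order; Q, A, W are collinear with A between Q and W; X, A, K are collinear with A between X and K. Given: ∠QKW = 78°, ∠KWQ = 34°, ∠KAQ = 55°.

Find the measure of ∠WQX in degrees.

1. ∠KXQ = 34°  [same arc QK]
2. ∠WAX = 55°  [vertical angles at A]
3. ∠QAX = 125°  [linear pair at A on QW]
4. ∠WQX = 21°  [△QAX]

∠WQX = 21°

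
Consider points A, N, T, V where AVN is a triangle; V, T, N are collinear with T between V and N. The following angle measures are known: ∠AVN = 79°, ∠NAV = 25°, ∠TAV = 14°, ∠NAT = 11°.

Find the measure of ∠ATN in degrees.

∠ATN = 93°

1. ∠AVT = 79°  [T on ray VN]
2. ∠ATV = 87°  [△AVT]
3. ∠ATN = 93°  [linear pair at T on VN]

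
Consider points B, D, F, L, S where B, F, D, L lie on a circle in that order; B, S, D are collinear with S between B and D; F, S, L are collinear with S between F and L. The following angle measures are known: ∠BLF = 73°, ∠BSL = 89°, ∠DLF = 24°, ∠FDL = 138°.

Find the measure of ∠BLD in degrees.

1. ∠DBL = 18°  [△BSL]
2. ∠DSL = 91°  [linear pair at S on BD]
3. ∠BDL = 65°  [△DSL]
4. ∠BLD = 97°  [△BDL]

∠BLD = 97°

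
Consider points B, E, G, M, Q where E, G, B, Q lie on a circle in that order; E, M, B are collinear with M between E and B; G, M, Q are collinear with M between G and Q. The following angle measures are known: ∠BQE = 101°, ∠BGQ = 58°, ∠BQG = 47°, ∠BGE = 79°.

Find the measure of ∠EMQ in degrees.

1. ∠BEQ = 58°  [same arc BQ]
2. ∠BEG = 47°  [same arc GB]
3. ∠EBG = 54°  [△EGB]
4. ∠EQG = 54°  [same arc EG]
5. ∠EMQ = 68°  [△EMQ]

∠EMQ = 68°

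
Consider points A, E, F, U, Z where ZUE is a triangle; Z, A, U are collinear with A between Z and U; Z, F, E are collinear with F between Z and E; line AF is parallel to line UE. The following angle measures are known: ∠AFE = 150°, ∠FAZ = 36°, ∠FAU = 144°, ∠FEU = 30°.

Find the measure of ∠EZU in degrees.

1. ∠AFZ = 30°  [linear pair at F on ZE]
2. ∠AZF = 114°  [△ZAF]
3. ∠EZU = 114°  [A on ZU, F on ZE]

∠EZU = 114°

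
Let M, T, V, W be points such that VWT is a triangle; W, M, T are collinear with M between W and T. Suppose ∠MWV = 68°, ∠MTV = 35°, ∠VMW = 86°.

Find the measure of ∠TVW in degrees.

∠TVW = 77°

1. ∠TWV = 68°  [M on ray WT]
2. ∠VTW = 35°  [M on ray TW]
3. ∠TVW = 77°  [△VWT]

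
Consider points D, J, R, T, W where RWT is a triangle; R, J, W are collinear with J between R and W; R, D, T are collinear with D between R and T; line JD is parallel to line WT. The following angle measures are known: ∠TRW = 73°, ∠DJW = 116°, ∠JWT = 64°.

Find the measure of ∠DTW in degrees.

∠DTW = 43°

1. ∠RWT = 64°  [J on ray WR]
2. ∠RTW = 43°  [△RWT]
3. ∠DTW = 43°  [D on ray TR]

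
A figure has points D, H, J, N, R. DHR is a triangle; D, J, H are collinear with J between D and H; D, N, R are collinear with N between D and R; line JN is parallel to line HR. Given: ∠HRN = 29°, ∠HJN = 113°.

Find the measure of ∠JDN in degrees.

∠JDN = 84°

1. ∠DRH = 29°  [N on ray RD]
2. ∠DJN = 67°  [linear pair at J on DH]
3. ∠DNJ = 29°  [JN∥HR, corresponding at N]
4. ∠JDN = 84°  [△DJN]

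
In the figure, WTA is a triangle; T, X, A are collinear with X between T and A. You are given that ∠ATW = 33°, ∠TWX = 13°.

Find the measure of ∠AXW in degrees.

1. ∠WTX = 33°  [X on ray TA]
2. ∠TXW = 134°  [△WTX]
3. ∠AXW = 46°  [linear pair at X on TA]

∠AXW = 46°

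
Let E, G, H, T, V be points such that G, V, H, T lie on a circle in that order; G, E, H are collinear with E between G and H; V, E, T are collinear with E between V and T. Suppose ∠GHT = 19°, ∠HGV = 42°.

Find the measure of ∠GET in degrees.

1. ∠HTV = 42°  [same arc VH]
2. ∠HET = 119°  [△HET]
3. ∠GET = 61°  [linear pair at E on GH]

∠GET = 61°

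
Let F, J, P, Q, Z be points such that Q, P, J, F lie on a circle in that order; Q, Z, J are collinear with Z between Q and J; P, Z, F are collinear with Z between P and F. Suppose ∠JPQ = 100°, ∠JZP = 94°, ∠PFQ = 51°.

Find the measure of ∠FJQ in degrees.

1. ∠JFQ = 80°  [cyclic QPJF, opposite ∠P+∠F]
2. ∠FZQ = 94°  [vertical angles at Z]
3. ∠FQJ = 35°  [△QZF]
4. ∠FJQ = 65°  [△QJF]

∠FJQ = 65°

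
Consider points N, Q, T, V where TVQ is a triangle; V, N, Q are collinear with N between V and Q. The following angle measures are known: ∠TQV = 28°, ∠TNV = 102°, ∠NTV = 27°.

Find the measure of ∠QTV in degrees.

∠QTV = 101°

1. ∠NVT = 51°  [△TVN]
2. ∠QVT = 51°  [N on ray VQ]
3. ∠QTV = 101°  [△TVQ]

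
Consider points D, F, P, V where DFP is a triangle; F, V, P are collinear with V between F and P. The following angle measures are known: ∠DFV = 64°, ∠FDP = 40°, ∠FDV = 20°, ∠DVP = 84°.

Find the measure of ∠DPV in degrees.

1. ∠DFP = 64°  [V on ray FP]
2. ∠DPF = 76°  [△DFP]
3. ∠DPV = 76°  [V on ray PF]

∠DPV = 76°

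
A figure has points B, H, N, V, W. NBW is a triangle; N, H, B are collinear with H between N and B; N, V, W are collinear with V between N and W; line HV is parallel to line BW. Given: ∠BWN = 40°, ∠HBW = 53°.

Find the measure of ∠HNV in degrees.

∠HNV = 87°

1. ∠NBW = 53°  [H on ray BN]
2. ∠BNW = 87°  [△NBW]
3. ∠HNV = 87°  [H on NB, V on NW]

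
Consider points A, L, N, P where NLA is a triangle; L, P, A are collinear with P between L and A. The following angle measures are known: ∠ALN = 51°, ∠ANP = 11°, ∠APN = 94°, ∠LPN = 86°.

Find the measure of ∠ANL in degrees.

1. ∠NAP = 75°  [△NPA]
2. ∠LAN = 75°  [P on ray AL]
3. ∠ANL = 54°  [△NLA]

∠ANL = 54°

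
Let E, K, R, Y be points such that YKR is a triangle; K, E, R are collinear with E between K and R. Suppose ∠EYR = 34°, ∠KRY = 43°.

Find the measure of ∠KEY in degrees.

∠KEY = 77°

1. ∠ERY = 43°  [E on ray RK]
2. ∠REY = 103°  [△YER]
3. ∠KEY = 77°  [linear pair at E on KR]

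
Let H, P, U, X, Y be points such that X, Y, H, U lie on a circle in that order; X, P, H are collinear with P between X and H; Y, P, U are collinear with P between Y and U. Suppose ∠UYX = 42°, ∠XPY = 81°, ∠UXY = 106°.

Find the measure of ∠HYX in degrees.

1. ∠XUY = 32°  [△XYU]
2. ∠HXY = 57°  [△XPY]
3. ∠XHY = 32°  [same arc XY]
4. ∠HYX = 91°  [△XYH]

∠HYX = 91°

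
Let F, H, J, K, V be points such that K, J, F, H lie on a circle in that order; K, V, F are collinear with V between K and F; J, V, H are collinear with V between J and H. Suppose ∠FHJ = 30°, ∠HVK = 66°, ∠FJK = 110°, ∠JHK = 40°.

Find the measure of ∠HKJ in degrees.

1. ∠FKJ = 30°  [same arc JF]
2. ∠FVJ = 66°  [vertical angles at V]
3. ∠JVK = 114°  [linear pair at V on KF]
4. ∠HJK = 36°  [△KVJ]
5. ∠HKJ = 104°  [△KJH]

∠HKJ = 104°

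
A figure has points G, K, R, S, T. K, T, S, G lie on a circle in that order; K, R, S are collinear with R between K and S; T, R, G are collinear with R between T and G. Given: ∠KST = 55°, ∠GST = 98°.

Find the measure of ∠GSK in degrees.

1. ∠KGT = 55°  [same arc KT]
2. ∠GKT = 82°  [cyclic KTSG, opposite ∠K+∠S]
3. ∠GTK = 43°  [△KTG]
4. ∠GSK = 43°  [same arc KG]

∠GSK = 43°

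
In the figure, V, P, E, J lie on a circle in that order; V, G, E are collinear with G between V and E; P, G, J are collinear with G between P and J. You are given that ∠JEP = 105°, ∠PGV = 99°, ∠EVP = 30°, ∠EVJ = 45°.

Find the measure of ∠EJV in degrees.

1. ∠EGJ = 99°  [vertical angles at G]
2. ∠EJP = 30°  [same arc PE]
3. ∠JEV = 51°  [△EGJ]
4. ∠EJV = 84°  [△VEJ]

∠EJV = 84°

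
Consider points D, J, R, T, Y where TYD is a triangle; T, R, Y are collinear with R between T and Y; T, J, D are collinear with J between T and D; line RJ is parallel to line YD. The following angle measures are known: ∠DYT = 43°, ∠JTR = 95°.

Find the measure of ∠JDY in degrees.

1. ∠JRT = 43°  [RJ∥YD, corresponding at R]
2. ∠RJT = 42°  [△TRJ]
3. ∠DJR = 138°  [linear pair at J on TD]
4. ∠JDY = 42°  [RJ∥YD, co-interior at D–J]

∠JDY = 42°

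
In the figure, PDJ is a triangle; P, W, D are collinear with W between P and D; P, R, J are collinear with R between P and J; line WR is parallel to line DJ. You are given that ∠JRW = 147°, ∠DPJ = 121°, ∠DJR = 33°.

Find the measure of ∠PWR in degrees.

1. ∠PRW = 33°  [linear pair at R on PJ]
2. ∠RPW = 121°  [W on PD, R on PJ]
3. ∠PWR = 26°  [△PWR]

∠PWR = 26°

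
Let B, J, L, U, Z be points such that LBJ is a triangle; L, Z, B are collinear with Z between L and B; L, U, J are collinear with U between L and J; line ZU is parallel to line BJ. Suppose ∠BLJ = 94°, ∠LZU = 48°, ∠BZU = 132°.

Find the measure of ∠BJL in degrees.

1. ∠ULZ = 94°  [Z on LB, U on LJ]
2. ∠LUZ = 38°  [△LZU]
3. ∠BJL = 38°  [ZU∥BJ, corresponding at U]

∠BJL = 38°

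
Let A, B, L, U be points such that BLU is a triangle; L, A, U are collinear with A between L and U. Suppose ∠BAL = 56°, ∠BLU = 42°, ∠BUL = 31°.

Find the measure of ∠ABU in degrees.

∠ABU = 25°

1. ∠BAU = 124°  [linear pair at A on LU]
2. ∠AUB = 31°  [A on ray UL]
3. ∠ABU = 25°  [△BAU]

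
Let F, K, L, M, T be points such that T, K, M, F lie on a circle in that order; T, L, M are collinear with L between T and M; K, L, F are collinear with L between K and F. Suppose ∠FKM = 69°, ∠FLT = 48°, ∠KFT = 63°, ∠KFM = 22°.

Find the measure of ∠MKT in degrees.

∠MKT = 95°

1. ∠KMT = 63°  [same arc TK]
2. ∠KTM = 22°  [same arc KM]
3. ∠MKT = 95°  [△TKM]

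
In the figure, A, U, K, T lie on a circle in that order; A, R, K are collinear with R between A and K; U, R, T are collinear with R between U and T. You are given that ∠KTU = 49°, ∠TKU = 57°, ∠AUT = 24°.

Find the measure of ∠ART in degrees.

1. ∠KUT = 74°  [△UKT]
2. ∠TAU = 123°  [cyclic AUKT, opposite ∠A+∠K]
3. ∠ATU = 33°  [△AUT]
4. ∠KAT = 74°  [same arc KT]
5. ∠ART = 73°  [△ART]

∠ART = 73°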